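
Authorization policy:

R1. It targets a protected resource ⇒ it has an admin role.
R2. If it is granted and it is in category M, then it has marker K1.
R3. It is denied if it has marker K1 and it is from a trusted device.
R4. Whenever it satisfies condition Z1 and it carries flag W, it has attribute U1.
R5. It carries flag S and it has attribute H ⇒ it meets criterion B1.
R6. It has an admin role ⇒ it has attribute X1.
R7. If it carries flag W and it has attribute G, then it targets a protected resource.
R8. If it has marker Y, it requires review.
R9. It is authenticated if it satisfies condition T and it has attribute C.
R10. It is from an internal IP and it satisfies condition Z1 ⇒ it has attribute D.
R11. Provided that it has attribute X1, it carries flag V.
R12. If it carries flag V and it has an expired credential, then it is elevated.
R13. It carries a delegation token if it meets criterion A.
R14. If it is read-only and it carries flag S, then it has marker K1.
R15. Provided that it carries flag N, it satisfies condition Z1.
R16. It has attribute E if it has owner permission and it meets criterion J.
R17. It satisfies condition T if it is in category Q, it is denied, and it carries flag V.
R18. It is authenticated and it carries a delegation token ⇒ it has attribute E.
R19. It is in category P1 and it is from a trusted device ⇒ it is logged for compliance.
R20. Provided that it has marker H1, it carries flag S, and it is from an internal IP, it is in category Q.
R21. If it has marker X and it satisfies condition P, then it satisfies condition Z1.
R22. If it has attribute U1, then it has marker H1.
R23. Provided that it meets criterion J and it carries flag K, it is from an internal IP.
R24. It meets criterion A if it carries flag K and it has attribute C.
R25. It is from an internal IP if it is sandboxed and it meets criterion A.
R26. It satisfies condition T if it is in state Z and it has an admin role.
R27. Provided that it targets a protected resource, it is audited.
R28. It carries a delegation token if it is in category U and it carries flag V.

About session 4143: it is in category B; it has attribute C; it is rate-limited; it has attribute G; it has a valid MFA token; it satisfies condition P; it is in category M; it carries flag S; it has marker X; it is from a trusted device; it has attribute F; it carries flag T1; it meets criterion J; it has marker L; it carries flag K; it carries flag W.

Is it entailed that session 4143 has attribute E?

No

Forward chaining from the given facts derives: targets a protected resource, satisfies condition Z1, is from an internal IP, meets criterion A, is audited, has an admin role, has attribute U1, has attribute X1, has attribute D, carries flag V, carries a delegation token, has marker H1, is in category Q.
Rules concluding "it has attribute E": R16 needs "it has owner permission"; R18 needs "it is authenticated" — none of these are established.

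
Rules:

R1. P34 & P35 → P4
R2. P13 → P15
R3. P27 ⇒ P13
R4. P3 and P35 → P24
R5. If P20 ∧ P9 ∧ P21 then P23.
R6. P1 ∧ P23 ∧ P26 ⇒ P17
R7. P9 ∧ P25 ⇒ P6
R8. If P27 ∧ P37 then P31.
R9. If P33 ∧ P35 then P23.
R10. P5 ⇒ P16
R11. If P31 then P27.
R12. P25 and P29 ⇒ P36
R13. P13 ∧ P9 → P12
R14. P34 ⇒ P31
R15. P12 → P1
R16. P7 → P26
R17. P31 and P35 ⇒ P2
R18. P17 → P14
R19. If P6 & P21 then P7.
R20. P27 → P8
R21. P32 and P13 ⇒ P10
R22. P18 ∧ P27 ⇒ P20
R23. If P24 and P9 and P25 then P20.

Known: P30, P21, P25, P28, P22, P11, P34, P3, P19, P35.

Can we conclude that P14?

No

Forward chaining from the given facts derives: P4, P24, P31, P2, P27, P8, P13, P15.
The only rule concluding P14 is R18, which needs P17; that is never established.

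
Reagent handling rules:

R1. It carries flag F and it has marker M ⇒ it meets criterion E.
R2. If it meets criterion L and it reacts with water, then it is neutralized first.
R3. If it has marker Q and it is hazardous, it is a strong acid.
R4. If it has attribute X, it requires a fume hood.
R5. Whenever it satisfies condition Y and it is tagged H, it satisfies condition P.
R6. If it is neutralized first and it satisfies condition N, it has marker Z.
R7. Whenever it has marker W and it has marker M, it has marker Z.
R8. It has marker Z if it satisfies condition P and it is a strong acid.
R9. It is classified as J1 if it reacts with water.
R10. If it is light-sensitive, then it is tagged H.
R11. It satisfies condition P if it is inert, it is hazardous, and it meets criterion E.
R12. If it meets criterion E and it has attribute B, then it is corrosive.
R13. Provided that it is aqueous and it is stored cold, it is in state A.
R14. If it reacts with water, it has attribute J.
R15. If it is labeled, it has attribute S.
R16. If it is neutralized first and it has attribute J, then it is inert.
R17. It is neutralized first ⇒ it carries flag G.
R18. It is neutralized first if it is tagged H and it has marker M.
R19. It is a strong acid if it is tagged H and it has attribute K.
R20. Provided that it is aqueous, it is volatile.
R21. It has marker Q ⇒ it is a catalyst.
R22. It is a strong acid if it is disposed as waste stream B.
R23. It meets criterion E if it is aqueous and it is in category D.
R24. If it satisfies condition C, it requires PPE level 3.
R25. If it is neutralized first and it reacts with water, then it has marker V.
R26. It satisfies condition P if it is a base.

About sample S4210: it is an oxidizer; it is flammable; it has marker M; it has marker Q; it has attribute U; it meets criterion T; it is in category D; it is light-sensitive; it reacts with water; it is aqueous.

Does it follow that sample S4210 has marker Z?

No

Forward chaining from the given facts derives: is classified as J1, is tagged H, has attribute J, is neutralized first, is volatile, is a catalyst, meets criterion E, has marker V, is inert, carries flag G.
Rules concluding "it has marker Z": R6 needs "it satisfies condition N"; R7 needs "it has marker W"; R8 needs "it satisfies condition P" — none of these are established.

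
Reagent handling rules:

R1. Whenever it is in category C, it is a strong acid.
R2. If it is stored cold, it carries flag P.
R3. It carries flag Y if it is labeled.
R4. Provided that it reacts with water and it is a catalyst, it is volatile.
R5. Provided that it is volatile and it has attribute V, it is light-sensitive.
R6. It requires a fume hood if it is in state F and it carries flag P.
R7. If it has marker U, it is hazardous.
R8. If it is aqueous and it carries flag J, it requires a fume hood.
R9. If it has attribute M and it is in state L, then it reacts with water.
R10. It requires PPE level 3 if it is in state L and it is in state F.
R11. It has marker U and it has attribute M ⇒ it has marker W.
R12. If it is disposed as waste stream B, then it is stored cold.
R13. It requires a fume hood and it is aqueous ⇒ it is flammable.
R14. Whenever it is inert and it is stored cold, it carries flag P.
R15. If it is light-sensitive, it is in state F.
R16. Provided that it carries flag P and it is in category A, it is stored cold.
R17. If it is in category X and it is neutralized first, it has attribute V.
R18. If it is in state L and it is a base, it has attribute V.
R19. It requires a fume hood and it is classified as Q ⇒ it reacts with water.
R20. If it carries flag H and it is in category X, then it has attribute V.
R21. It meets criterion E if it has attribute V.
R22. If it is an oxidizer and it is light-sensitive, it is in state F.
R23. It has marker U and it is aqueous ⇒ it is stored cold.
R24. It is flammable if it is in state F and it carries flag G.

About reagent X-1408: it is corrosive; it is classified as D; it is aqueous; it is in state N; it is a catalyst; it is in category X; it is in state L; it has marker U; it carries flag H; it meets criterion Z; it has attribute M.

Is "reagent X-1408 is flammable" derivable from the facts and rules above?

By R9 (it has attribute M, it is in state L): it reacts with water.
By R20 (it carries flag H, it is in category X): it has attribute V.
By R23 (it has marker U, it is aqueous): it is stored cold.
By R2 (it is stored cold): it carries flag P.
By R4 (it reacts with water, it is a catalyst): it is volatile.
By R5 (it is volatile, it has attribute V): it is light-sensitive.
By R15 (it is light-sensitive): it is in state F.
By R6 (it is in state F, it carries flag P): it requires a fume hood.
By R13 (it requires a fume hood, it is aqueous): it is flammable.

Yes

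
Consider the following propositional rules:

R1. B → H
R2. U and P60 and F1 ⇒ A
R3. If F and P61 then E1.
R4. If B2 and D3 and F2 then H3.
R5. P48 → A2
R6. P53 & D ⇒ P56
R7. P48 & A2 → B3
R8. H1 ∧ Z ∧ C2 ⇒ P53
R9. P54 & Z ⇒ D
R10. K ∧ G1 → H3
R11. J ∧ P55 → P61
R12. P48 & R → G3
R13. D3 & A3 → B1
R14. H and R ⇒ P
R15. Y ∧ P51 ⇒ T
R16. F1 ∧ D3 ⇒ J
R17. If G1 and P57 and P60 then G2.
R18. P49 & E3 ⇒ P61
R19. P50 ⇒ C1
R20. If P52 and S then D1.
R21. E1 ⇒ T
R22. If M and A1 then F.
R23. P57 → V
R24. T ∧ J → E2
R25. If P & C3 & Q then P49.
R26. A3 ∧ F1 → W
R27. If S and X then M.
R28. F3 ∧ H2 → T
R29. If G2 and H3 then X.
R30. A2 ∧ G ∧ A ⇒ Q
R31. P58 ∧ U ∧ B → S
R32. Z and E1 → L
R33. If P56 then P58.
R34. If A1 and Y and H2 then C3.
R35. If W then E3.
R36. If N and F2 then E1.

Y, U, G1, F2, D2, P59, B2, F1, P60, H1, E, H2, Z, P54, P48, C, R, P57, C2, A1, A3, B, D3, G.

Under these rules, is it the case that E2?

H  (by R1: B)
A  (by R2: U, P60, F1)
H3  (by R4: B2, D3, F2)
A2  (by R5: P48)
P53  (by R8: H1, Z, C2)
D  (by R9: P54, Z)
P  (by R14: H, R)
J  (by R16: F1, D3)
G2  (by R17: G1, P57, P60)
W  (by R26: A3, F1)
X  (by R29: G2, H3)
Q  (by R30: A2, G, A)
C3  (by R34: A1, Y, H2)
E3  (by R35: W)
P56  (by R6: P53, D)
P49  (by R25: P, C3, Q)
P58  (by R33: P56)
P61  (by R18: P49, E3)
S  (by R31: P58, U, B)
M  (by R27: S, X)
F  (by R22: M, A1)
E1  (by R3: F, P61)
T  (by R21: E1)
E2  (by R24: T, J)

Yes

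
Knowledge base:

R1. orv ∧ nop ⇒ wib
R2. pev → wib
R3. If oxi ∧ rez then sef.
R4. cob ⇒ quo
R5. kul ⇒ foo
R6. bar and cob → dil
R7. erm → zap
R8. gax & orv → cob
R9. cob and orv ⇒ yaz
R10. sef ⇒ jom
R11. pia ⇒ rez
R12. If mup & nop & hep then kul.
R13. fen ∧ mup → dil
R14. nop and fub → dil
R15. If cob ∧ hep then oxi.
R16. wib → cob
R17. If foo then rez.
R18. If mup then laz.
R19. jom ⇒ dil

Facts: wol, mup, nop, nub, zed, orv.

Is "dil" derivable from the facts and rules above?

Forward chaining from the given facts derives: wib, cob, laz, quo, yaz.
Rules concluding dil: R6 needs bar; R13 needs fen; R14 needs fub; R19 needs jom — none of these are established.

No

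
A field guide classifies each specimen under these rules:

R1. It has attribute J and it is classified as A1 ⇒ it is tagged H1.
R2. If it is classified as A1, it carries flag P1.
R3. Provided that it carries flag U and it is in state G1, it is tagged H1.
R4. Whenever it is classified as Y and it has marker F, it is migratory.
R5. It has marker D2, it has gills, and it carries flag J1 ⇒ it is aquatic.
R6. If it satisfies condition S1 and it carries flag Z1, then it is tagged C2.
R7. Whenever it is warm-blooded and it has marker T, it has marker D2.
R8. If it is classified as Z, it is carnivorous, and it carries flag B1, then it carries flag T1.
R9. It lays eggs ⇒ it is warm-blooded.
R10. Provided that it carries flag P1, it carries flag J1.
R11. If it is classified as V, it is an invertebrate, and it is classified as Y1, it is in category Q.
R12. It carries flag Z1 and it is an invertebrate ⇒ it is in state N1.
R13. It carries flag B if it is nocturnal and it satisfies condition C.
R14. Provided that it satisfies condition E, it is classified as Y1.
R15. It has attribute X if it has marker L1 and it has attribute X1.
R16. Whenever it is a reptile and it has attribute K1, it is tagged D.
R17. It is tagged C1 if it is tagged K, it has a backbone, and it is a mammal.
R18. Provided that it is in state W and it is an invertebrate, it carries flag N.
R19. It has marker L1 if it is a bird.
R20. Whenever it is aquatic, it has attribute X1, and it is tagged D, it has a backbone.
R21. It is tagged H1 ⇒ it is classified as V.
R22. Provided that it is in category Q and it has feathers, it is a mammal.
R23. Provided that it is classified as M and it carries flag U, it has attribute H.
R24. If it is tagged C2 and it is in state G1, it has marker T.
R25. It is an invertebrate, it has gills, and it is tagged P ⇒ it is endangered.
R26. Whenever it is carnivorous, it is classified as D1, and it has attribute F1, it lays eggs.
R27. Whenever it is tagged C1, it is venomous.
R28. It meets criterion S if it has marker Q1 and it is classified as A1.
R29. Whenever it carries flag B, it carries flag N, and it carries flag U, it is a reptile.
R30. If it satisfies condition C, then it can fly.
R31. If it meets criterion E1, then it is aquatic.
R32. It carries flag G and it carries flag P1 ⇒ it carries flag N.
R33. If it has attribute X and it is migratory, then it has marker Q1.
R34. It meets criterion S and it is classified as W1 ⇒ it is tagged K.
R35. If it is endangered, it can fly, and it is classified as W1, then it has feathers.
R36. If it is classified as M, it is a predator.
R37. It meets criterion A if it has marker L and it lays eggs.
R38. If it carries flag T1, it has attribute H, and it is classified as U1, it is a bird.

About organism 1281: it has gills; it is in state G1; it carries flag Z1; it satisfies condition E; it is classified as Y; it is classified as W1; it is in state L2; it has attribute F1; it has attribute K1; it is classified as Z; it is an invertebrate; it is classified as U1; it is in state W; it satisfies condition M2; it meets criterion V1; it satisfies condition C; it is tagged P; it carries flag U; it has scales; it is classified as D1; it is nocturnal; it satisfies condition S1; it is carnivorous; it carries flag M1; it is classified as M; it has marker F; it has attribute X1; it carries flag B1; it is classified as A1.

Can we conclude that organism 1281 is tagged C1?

By R2 (it is classified as A1): it carries flag P1.
By R3 (it carries flag U, it is in state G1): it is tagged H1.
By R4 (it is classified as Y, it has marker F): it is migratory.
By R6 (it satisfies condition S1, it carries flag Z1): it is tagged C2.
By R8 (it is classified as Z, it is carnivorous, it carries flag B1): it carries flag T1.
By R10 (it carries flag P1): it carries flag J1.
By R13 (it is nocturnal, it satisfies condition C): it carries flag B.
By R14 (it satisfies condition E): it is classified as Y1.
By R18 (it is in state W, it is an invertebrate): it carries flag N.
By R21 (it is tagged H1): it is classified as V.
By R23 (it is classified as M, it carries flag U): it has attribute H.
By R24 (it is tagged C2, it is in state G1): it has marker T.
By R25 (it is an invertebrate, it has gills, it is tagged P): it is endangered.
By R26 (it is carnivorous, it is classified as D1, it has attribute F1): it lays eggs.
By R29 (it carries flag B, it carries flag N, it carries flag U): it is a reptile.
By R30 (it satisfies condition C): it can fly.
By R35 (it is endangered, it can fly, it is classified as W1): it has feathers.
By R38 (it carries flag T1, it has attribute H, it is classified as U1): it is a bird.
By R9 (it lays eggs): it is warm-blooded.
By R11 (it is classified as V, it is an invertebrate, it is classified as Y1): it is in category Q.
By R16 (it is a reptile, it has attribute K1): it is tagged D.
By R19 (it is a bird): it has marker L1.
By R22 (it is in category Q, it has feathers): it is a mammal.
By R7 (it is warm-blooded, it has marker T): it has marker D2.
By R15 (it has marker L1, it has attribute X1): it has attribute X.
By R33 (it has attribute X, it is migratory): it has marker Q1.
By R5 (it has marker D2, it has gills, it carries flag J1): it is aquatic.
By R20 (it is aquatic, it has attribute X1, it is tagged D): it has a backbone.
By R28 (it has marker Q1, it is classified as A1): it meets criterion S.
By R34 (it meets criterion S, it is classified as W1): it is tagged K.
By R17 (it is tagged K, it has a backbone, it is a mammal): it is tagged C1.

Yes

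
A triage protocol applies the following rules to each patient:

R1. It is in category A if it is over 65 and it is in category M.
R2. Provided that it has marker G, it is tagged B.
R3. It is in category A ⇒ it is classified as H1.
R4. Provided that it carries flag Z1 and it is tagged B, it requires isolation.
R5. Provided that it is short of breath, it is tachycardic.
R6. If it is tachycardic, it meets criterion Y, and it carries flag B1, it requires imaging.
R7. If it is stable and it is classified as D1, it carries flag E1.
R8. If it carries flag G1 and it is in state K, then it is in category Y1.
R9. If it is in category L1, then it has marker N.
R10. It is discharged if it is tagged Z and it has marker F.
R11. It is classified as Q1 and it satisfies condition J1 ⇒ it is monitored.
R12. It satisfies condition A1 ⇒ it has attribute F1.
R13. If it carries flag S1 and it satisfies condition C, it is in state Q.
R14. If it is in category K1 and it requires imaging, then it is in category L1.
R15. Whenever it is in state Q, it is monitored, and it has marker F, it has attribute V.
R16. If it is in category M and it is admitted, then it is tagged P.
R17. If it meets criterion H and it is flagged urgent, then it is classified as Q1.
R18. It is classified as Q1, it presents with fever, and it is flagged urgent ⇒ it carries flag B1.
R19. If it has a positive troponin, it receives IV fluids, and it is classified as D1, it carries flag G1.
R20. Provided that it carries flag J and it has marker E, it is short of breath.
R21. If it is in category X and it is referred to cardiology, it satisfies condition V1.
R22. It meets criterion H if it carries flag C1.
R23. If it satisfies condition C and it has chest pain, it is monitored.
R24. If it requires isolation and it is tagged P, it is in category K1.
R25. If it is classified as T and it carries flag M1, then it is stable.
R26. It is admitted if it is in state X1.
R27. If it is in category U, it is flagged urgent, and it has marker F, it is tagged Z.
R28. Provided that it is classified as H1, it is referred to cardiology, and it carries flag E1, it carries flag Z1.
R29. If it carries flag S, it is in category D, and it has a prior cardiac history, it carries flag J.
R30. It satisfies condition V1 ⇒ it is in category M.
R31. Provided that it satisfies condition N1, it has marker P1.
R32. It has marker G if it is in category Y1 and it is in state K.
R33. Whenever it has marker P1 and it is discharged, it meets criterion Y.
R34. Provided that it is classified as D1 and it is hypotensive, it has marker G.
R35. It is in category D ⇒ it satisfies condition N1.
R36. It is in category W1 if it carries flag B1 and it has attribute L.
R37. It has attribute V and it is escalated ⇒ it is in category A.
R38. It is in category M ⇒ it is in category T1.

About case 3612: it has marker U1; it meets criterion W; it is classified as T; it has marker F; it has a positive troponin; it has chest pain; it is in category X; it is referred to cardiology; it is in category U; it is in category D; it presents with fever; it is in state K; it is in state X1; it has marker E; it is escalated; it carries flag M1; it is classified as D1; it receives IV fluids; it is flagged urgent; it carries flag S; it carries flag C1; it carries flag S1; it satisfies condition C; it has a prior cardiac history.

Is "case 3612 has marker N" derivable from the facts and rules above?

Yes

By R13 (it carries flag S1, it satisfies condition C): it is in state Q.
By R19 (it has a positive troponin, it receives IV fluids, it is classified as D1): it carries flag G1.
By R21 (it is in category X, it is referred to cardiology): it satisfies condition V1.
By R22 (it carries flag C1): it meets criterion H.
By R23 (it satisfies condition C, it has chest pain): it is monitored.
By R25 (it is classified as T, it carries flag M1): it is stable.
By R26 (it is in state X1): it is admitted.
By R27 (it is in category U, it is flagged urgent, it has marker F): it is tagged Z.
By R29 (it carries flag S, it is in category D, it has a prior cardiac history): it carries flag J.
By R30 (it satisfies condition V1): it is in category M.
By R35 (it is in category D): it satisfies condition N1.
By R7 (it is stable, it is classified as D1): it carries flag E1.
By R8 (it carries flag G1, it is in state K): it is in category Y1.
By R10 (it is tagged Z, it has marker F): it is discharged.
By R15 (it is in state Q, it is monitored, it has marker F): it has attribute V.
By R16 (it is in category M, it is admitted): it is tagged P.
By R17 (it meets criterion H, it is flagged urgent): it is classified as Q1.
By R18 (it is classified as Q1, it presents with fever, it is flagged urgent): it carries flag B1.
By R20 (it carries flag J, it has marker E): it is short of breath.
By R31 (it satisfies condition N1): it has marker P1.
By R32 (it is in category Y1, it is in state K): it has marker G.
By R33 (it has marker P1, it is discharged): it meets criterion Y.
By R37 (it has attribute V, it is escalated): it is in category A.
By R2 (it has marker G): it is tagged B.
By R3 (it is in category A): it is classified as H1.
By R5 (it is short of breath): it is tachycardic.
By R6 (it is tachycardic, it meets criterion Y, it carries flag B1): it requires imaging.
By R28 (it is classified as H1, it is referred to cardiology, it carries flag E1): it carries flag Z1.
By R4 (it carries flag Z1, it is tagged B): it requires isolation.
By R24 (it requires isolation, it is tagged P): it is in category K1.
By R14 (it is in category K1, it requires imaging): it is in category L1.
By R9 (it is in category L1): it has marker N.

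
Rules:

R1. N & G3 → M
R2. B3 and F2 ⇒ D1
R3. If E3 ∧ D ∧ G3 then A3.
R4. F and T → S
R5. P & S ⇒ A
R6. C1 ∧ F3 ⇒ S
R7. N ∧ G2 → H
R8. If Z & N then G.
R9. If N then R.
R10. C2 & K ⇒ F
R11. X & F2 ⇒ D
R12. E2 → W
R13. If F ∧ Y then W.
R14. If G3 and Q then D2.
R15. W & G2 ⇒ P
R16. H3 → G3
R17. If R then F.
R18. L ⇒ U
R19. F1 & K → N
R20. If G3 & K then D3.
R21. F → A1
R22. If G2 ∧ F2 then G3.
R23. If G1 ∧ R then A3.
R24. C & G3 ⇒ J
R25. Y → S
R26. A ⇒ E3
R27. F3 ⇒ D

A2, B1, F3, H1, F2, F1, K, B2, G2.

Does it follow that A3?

No

Forward chaining from the given facts derives: N, G3, D, M, H, R, F, D3, A1.
Rules concluding A3: R3 needs E3; R23 needs G1 — none of these are established.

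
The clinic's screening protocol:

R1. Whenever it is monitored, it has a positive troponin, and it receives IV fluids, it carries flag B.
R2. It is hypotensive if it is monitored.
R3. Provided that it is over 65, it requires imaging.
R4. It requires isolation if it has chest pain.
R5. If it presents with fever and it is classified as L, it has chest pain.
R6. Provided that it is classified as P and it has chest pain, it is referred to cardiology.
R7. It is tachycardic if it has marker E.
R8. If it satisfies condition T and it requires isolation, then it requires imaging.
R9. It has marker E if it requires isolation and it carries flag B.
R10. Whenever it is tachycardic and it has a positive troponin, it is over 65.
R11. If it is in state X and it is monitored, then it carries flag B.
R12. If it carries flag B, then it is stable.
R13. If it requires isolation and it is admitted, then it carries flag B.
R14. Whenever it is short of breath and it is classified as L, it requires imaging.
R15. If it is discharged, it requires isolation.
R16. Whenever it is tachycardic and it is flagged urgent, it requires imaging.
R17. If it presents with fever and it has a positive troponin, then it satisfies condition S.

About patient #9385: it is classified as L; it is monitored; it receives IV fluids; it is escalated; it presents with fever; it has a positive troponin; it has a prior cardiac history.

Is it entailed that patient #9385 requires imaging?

Yes

By R1 (it is monitored, it has a positive troponin, it receives IV fluids): it carries flag B.
By R5 (it presents with fever, it is classified as L): it has chest pain.
By R4 (it has chest pain): it requires isolation.
By R9 (it requires isolation, it carries flag B): it has marker E.
By R7 (it has marker E): it is tachycardic.
By R10 (it is tachycardic, it has a positive troponin): it is over 65.
By R3 (it is over 65): it requires imaging.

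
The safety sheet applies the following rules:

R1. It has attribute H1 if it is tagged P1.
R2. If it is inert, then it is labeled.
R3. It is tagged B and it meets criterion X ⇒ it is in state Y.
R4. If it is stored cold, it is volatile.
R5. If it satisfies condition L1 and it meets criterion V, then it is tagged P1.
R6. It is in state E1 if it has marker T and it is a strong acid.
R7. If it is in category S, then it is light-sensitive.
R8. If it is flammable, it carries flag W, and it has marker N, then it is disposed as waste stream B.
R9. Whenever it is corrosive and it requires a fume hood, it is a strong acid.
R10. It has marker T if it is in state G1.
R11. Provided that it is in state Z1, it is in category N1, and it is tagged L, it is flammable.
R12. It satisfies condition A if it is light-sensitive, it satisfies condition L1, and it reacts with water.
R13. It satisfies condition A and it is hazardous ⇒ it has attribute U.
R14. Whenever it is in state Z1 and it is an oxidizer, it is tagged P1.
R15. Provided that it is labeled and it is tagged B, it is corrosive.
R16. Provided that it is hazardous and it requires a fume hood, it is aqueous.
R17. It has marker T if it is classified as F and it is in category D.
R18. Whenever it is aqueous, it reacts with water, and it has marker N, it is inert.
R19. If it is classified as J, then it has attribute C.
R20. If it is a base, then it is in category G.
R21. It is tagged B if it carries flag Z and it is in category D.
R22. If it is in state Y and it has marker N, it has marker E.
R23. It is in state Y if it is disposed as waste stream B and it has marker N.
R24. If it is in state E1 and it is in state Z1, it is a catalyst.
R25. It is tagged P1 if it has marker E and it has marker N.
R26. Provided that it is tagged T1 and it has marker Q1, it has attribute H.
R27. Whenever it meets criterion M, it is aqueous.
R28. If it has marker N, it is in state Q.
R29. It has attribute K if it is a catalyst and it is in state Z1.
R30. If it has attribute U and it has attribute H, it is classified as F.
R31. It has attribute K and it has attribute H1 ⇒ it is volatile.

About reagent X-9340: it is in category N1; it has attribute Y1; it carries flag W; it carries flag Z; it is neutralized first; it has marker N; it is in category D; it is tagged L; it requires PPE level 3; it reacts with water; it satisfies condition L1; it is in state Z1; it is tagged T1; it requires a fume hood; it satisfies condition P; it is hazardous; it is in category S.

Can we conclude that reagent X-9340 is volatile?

No

Forward chaining from the given facts derives: is light-sensitive, is flammable, satisfies condition A, has attribute U, is aqueous, is inert, is tagged B, is in state Q, is labeled, is disposed as waste stream B, is corrosive, is in state Y, is a strong acid, has marker E, is tagged P1, has attribute H1.
Rules concluding "it is volatile": R4 needs "it is stored cold"; R31 needs "it has attribute K" — none of these are established.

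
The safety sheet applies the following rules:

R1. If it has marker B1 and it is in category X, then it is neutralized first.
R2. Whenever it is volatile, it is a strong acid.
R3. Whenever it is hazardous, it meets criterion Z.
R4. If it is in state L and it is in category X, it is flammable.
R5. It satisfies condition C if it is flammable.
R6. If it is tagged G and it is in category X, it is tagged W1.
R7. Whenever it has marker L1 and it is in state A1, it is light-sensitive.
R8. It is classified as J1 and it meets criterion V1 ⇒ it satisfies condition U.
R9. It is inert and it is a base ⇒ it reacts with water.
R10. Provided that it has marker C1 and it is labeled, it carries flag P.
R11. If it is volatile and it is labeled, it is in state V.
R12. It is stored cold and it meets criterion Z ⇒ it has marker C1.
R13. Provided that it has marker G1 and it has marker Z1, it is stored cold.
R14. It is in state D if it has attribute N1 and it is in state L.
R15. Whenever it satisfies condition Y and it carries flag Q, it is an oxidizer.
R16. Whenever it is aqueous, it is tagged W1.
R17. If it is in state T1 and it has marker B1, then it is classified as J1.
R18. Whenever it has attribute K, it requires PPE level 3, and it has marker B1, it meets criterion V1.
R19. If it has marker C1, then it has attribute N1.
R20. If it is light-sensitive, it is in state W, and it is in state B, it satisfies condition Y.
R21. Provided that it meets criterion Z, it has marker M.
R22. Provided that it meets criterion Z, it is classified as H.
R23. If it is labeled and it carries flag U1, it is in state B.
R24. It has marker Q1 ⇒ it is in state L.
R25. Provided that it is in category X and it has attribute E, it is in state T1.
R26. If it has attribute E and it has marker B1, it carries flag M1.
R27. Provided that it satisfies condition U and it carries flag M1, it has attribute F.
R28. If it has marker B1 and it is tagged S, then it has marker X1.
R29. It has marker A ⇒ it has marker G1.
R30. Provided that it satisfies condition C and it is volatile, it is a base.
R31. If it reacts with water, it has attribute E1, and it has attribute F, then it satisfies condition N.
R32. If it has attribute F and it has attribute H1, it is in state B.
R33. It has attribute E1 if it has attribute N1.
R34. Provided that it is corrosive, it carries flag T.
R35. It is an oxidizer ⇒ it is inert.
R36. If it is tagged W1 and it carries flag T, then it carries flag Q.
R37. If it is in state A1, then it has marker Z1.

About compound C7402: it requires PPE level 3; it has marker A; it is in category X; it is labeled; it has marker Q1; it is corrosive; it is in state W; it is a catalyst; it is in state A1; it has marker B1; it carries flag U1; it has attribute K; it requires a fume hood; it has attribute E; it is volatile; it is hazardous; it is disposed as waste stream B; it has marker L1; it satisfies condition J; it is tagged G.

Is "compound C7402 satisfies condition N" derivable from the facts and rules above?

Yes

By R3 (it is hazardous): it meets criterion Z.
By R6 (it is tagged G, it is in category X): it is tagged W1.
By R7 (it has marker L1, it is in state A1): it is light-sensitive.
By R18 (it has attribute K, it requires PPE level 3, it has marker B1): it meets criterion V1.
By R23 (it is labeled, it carries flag U1): it is in state B.
By R24 (it has marker Q1): it is in state L.
By R25 (it is in category X, it has attribute E): it is in state T1.
By R26 (it has attribute E, it has marker B1): it carries flag M1.
By R29 (it has marker A): it has marker G1.
By R34 (it is corrosive): it carries flag T.
By R36 (it is tagged W1, it carries flag T): it carries flag Q.
By R37 (it is in state A1): it has marker Z1.
By R4 (it is in state L, it is in category X): it is flammable.
By R5 (it is flammable): it satisfies condition C.
By R13 (it has marker G1, it has marker Z1): it is stored cold.
By R17 (it is in state T1, it has marker B1): it is classified as J1.
By R20 (it is light-sensitive, it is in state W, it is in state B): it satisfies condition Y.
By R30 (it satisfies condition C, it is volatile): it is a base.
By R8 (it is classified as J1, it meets criterion V1): it satisfies condition U.
By R12 (it is stored cold, it meets criterion Z): it has marker C1.
By R15 (it satisfies condition Y, it carries flag Q): it is an oxidizer.
By R19 (it has marker C1): it has attribute N1.
By R27 (it satisfies condition U, it carries flag M1): it has attribute F.
By R33 (it has attribute N1): it has attribute E1.
By R35 (it is an oxidizer): it is inert.
By R9 (it is inert, it is a base): it reacts with water.
By R31 (it reacts with water, it has attribute E1, it has attribute F): it satisfies condition N.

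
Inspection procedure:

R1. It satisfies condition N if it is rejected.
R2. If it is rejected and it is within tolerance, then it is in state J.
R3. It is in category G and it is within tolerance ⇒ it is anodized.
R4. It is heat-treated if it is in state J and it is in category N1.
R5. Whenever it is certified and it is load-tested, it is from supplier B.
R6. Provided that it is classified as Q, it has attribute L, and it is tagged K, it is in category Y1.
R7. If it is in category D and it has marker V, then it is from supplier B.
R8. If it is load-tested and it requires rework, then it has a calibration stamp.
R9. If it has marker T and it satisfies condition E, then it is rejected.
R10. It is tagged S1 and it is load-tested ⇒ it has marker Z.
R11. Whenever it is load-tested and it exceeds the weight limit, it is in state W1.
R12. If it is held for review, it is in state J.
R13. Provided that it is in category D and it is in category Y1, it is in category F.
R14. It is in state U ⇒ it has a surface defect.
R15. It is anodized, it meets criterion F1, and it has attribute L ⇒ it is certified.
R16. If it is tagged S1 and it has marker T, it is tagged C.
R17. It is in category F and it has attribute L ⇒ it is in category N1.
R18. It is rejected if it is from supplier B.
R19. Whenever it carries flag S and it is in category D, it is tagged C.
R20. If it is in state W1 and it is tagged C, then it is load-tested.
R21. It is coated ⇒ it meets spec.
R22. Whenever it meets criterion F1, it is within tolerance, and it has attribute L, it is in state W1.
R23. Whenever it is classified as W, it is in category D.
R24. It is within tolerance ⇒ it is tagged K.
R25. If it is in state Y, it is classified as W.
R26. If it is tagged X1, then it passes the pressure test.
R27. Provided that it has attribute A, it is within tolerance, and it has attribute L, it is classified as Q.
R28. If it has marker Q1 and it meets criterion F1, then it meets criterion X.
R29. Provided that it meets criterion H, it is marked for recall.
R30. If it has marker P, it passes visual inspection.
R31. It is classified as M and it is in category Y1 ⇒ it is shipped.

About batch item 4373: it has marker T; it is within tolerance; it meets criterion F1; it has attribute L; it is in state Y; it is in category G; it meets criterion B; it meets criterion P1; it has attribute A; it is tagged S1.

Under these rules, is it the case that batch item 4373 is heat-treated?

By R3 (it is in category G, it is within tolerance): it is anodized.
By R15 (it is anodized, it meets criterion F1, it has attribute L): it is certified.
By R16 (it is tagged S1, it has marker T): it is tagged C.
By R22 (it meets criterion F1, it is within tolerance, it has attribute L): it is in state W1.
By R24 (it is within tolerance): it is tagged K.
By R25 (it is in state Y): it is classified as W.
By R27 (it has attribute A, it is within tolerance, it has attribute L): it is classified as Q.
By R6 (it is classified as Q, it has attribute L, it is tagged K): it is in category Y1.
By R20 (it is in state W1, it is tagged C): it is load-tested.
By R23 (it is classified as W): it is in category D.
By R5 (it is certified, it is load-tested): it is from supplier B.
By R13 (it is in category D, it is in category Y1): it is in category F.
By R17 (it is in category F, it has attribute L): it is in category N1.
By R18 (it is from supplier B): it is rejected.
By R2 (it is rejected, it is within tolerance): it is in state J.
By R4 (it is in state J, it is in category N1): it is heat-treated.

Yes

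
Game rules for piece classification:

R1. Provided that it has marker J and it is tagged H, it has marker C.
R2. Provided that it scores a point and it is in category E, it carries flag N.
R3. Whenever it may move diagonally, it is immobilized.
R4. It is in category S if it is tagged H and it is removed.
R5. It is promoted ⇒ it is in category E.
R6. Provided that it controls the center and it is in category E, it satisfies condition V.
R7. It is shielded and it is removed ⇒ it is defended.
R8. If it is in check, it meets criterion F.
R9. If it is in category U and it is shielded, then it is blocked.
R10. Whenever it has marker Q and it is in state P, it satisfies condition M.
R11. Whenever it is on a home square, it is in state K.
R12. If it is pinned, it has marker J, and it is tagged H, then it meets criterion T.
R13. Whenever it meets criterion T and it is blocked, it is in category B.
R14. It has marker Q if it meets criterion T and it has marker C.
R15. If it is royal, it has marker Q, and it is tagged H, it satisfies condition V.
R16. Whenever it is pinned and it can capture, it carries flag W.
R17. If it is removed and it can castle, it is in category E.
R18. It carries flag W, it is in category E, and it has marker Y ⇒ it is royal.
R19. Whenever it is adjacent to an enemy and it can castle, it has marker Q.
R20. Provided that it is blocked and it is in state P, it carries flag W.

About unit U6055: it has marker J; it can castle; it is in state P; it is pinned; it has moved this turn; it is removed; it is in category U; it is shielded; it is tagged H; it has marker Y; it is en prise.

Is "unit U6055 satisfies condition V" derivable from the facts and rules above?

Yes

By R1 (it has marker J, it is tagged H): it has marker C.
By R9 (it is in category U, it is shielded): it is blocked.
By R12 (it is pinned, it has marker J, it is tagged H): it meets criterion T.
By R14 (it meets criterion T, it has marker C): it has marker Q.
By R17 (it is removed, it can castle): it is in category E.
By R20 (it is blocked, it is in state P): it carries flag W.
By R18 (it carries flag W, it is in category E, it has marker Y): it is royal.
By R15 (it is royal, it has marker Q, it is tagged H): it satisfies condition V.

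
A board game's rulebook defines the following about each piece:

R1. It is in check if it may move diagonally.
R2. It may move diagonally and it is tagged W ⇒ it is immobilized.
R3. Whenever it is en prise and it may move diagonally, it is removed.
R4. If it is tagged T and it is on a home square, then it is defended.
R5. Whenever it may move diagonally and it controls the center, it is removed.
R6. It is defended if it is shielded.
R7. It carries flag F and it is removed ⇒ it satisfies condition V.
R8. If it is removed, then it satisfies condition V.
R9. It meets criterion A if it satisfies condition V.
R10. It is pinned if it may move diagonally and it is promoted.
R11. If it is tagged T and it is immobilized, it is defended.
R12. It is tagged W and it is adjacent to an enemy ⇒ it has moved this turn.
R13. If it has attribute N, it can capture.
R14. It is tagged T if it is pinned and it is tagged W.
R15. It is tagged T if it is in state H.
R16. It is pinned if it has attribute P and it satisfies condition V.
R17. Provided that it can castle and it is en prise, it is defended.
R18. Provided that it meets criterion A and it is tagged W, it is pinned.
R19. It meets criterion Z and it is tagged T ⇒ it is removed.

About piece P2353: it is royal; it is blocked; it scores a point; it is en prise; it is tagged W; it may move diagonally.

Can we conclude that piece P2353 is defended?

Yes

By R2 (it may move diagonally, it is tagged W): it is immobilized.
By R3 (it is en prise, it may move diagonally): it is removed.
By R8 (it is removed): it satisfies condition V.
By R9 (it satisfies condition V): it meets criterion A.
By R18 (it meets criterion A, it is tagged W): it is pinned.
By R14 (it is pinned, it is tagged W): it is tagged T.
By R11 (it is tagged T, it is immobilized): it is defended.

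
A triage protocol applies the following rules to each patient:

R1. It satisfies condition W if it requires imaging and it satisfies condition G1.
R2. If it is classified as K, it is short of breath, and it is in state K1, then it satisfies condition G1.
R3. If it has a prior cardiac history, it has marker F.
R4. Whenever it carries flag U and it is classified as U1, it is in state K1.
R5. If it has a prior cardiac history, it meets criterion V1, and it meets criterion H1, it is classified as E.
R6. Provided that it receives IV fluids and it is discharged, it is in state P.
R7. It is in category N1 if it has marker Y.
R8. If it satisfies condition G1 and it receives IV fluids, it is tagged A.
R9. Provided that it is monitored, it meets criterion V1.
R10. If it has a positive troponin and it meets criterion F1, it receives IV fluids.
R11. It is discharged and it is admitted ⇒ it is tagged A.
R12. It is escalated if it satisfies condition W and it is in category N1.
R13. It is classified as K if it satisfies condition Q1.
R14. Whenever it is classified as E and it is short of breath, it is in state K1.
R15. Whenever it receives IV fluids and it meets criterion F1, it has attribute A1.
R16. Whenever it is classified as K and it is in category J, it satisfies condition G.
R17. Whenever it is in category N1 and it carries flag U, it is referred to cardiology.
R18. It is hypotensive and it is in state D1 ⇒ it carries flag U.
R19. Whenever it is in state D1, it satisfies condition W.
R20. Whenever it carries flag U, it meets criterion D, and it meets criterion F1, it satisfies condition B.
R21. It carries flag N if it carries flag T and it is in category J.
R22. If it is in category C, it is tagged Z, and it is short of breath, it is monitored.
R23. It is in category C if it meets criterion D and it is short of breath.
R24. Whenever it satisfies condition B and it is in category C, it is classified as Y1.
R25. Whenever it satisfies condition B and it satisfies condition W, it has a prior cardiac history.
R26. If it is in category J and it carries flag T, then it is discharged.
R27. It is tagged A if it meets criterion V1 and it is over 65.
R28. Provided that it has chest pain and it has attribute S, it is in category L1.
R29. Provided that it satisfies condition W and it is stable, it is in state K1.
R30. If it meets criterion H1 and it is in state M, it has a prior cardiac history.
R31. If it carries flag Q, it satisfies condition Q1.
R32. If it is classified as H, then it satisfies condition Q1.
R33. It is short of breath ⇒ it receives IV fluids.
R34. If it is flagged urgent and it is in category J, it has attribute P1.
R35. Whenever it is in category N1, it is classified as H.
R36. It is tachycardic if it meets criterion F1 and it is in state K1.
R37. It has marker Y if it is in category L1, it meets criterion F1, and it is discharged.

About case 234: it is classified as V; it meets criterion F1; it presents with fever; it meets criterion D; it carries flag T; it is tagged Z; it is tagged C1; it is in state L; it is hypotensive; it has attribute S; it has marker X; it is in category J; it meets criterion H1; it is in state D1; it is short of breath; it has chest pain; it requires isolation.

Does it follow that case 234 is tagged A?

By R18 (it is hypotensive, it is in state D1): it carries flag U.
By R19 (it is in state D1): it satisfies condition W.
By R20 (it carries flag U, it meets criterion D, it meets criterion F1): it satisfies condition B.
By R23 (it meets criterion D, it is short of breath): it is in category C.
By R25 (it satisfies condition B, it satisfies condition W): it has a prior cardiac history.
By R26 (it is in category J, it carries flag T): it is discharged.
By R28 (it has chest pain, it has attribute S): it is in category L1.
By R33 (it is short of breath): it receives IV fluids.
By R37 (it is in category L1, it meets criterion F1, it is discharged): it has marker Y.
By R7 (it has marker Y): it is in category N1.
By R22 (it is in category C, it is tagged Z, it is short of breath): it is monitored.
By R35 (it is in category N1): it is classified as H.
By R9 (it is monitored): it meets criterion V1.
By R32 (it is classified as H): it satisfies condition Q1.
By R5 (it has a prior cardiac history, it meets criterion V1, it meets criterion H1): it is classified as E.
By R13 (it satisfies condition Q1): it is classified as K.
By R14 (it is classified as E, it is short of breath): it is in state K1.
By R2 (it is classified as K, it is short of breath, it is in state K1): it satisfies condition G1.
By R8 (it satisfies condition G1, it receives IV fluids): it is tagged A.

Yes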